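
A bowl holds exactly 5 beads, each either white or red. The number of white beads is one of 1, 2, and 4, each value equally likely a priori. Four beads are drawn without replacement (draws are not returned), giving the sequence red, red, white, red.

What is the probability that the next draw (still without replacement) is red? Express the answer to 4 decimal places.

0.6667

Under each hypothesis, the probability of the observed sequence is: P(data | r = 1) = (4/5)(3/4)(1/3)(2/2) = 1/5; P(data | r = 2) = (3/5)(2/4)(2/3)(1/2) = 1/10; P(data | r = 4) = (1/5)(0/4) = 0.
The prior-weighted likelihoods are 1/3 · 1/5 = 1/15, 1/3 · 1/10 = 1/30, 1/3 · 0 = 0; these sum to 1/10.
The posterior is then P(r = 1 | data) = 2/3, P(r = 2 | data) = 1/3, P(r = 4 | data) = 0.
The predictive probability is P(red next | data) = (1)(2/3) + (0)(1/3) = 2/3.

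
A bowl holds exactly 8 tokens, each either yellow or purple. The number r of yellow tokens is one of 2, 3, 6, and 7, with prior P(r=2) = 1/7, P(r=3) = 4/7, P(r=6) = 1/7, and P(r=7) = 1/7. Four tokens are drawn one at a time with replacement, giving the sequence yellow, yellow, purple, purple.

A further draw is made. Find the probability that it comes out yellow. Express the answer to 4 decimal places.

The likelihood of the observed sequence under each hypothesis: P(data | r = 2) = (2/8)(2/8)(6/8)(6/8) = 0.035156; P(data | r = 3) = (3/8)(3/8)(5/8)(5/8) = 0.054932; P(data | r = 6) = (6/8)(6/8)(2/8)(2/8) = 0.035156; P(data | r = 7) = (7/8)(7/8)(1/8)(1/8) = 0.011963.
Multiplying each by its prior: 1/7 · 0.035156 = 0.0050223, 4/7 · 0.054932 = 0.03139, 1/7 · 0.035156 = 0.0050223, 1/7 · 0.011963 = 0.001709; these sum to 0.043143.
Dividing through by the total gives posterior P(r = 2 | data) = 0.11641, P(r = 3 | data) = 0.72757, P(r = 6 | data) = 0.11641, P(r = 7 | data) = 0.039612.
So P(yellow next | data) = Σ P(yellow next | H) P(H | data) = (1/4)(0.11641) + (3/8)(0.72757) + (3/4)(0.11641) + (7/8)(0.039612) = 0.42391.

0.4239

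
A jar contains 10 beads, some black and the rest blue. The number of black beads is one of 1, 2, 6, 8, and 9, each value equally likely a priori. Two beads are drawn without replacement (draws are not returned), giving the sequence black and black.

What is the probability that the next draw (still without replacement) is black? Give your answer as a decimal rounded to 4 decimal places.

Compute the likelihood of the observed sequence for each case: P(data | r = 1) = (1/10)(0/9) = 0; P(data | r = 2) = (2/10)(1/9) = 1/45; P(data | r = 6) = (6/10)(5/9) = 1/3; P(data | r = 8) = (8/10)(7/9) = 28/45; P(data | r = 9) = (9/10)(8/9) = 4/5.
Weighting by the prior gives 1/5 · 0 = 0, 1/5 · 1/45 = 1/225, 1/5 · 1/3 = 1/15, 1/5 · 28/45 = 28/225, 1/5 · 4/5 = 4/25; summing to 16/45.
Normalising, the posterior is P(r = 1 | data) = 0, P(r = 2 | data) = 1/80, P(r = 6 | data) = 3/16, P(r = 8 | data) = 7/20, P(r = 9 | data) = 9/20.
So P(black next | data) = Σ P(black next | H) P(H | data) = (0)(1/80) + (1/2)(3/16) + (3/4)(7/20) + (7/8)(9/20) = 3/4.

0.7500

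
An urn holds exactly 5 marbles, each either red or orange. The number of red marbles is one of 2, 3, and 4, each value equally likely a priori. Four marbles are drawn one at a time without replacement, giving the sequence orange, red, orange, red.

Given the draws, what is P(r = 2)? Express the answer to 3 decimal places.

For each hypothesis, P(data | H) works out to: P(data | r = 2) = (3/5)(2/4)(2/3)(1/2) = 1/10; P(data | r = 3) = (2/5)(3/4)(1/3)(2/2) = 1/10; P(data | r = 4) = (1/5)(4/4)(0/3) = 0.
Multiplying each by its prior: 1/3 · 1/10 = 1/30, 1/3 · 1/10 = 1/30, 1/3 · 0 = 0; summing to 1/15.
Hence P(r = 2 | data) = (1/30) / (1/15) = 1/2.

0.500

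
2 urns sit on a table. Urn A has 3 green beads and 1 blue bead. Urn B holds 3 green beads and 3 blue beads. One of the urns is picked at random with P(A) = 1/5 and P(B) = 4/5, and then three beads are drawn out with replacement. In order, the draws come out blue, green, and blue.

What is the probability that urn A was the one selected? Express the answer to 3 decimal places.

Compute the likelihood of the observed sequence for each case: P(data | urn A) = (1/4)(3/4)(1/4) = 3/64; P(data | urn B) = (3/6)(3/6)(3/6) = 1/8.
Weighting by the prior gives 1/5 · 3/64 = 3/320, 4/5 · 1/8 = 1/10; these sum to 7/64.
Hence P(urn A | data) = (3/320) / (7/64) = 3/35.

0.086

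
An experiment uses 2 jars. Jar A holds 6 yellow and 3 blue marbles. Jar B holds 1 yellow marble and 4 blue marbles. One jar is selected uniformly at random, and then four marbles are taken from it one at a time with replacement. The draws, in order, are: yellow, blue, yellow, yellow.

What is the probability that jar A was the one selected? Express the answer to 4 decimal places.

0.9391

The likelihood of the observed sequence under each hypothesis: P(data | jar A) = (6/9)(3/9)(6/9)(6/9) = 0.098765; P(data | jar B) = (1/5)(4/5)(1/5)(1/5) = 0.0064.
Weighting by the prior gives 1/2 · 0.098765 = 0.049383, 1/2 · 0.0064 = 0.0032; with total 0.052583.
Therefore the posterior P(jar A | data) = (0.049383) / (0.052583) = 0.93914.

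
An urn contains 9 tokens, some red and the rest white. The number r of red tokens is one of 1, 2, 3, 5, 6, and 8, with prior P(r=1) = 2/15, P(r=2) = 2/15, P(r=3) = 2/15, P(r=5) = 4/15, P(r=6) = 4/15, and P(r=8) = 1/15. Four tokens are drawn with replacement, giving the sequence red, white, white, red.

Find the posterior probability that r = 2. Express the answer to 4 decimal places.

0.0950

Compute the likelihood of the observed sequence for each case: P(data | r = 1) = (1/9)(8/9)(8/9)(1/9) = 0.0097546; P(data | r = 2) = (2/9)(7/9)(7/9)(2/9) = 0.029873; P(data | r = 3) = (3/9)(6/9)(6/9)(3/9) = 0.049383; P(data | r = 5) = (5/9)(4/9)(4/9)(5/9) = 0.060966; P(data | r = 6) = (6/9)(3/9)(3/9)(6/9) = 0.049383; P(data | r = 8) = (8/9)(1/9)(1/9)(8/9) = 0.0097546.
Weighting by the prior gives 2/15 · 0.0097546 = 0.0013006, 2/15 · 0.029873 = 0.0039831, 2/15 · 0.049383 = 0.0065844, 4/15 · 0.060966 = 0.016258, 4/15 · 0.049383 = 0.013169, 1/15 · 0.0097546 = 0.00065031; summing to 0.041945.
Therefore the posterior P(r = 2 | data) = (0.0039831) / (0.041945) = 0.094961.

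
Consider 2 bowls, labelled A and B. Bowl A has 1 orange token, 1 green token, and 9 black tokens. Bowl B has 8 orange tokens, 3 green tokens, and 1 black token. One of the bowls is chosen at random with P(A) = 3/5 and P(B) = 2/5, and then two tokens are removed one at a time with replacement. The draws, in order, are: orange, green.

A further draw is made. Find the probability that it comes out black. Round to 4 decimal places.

0.1342

Compute the likelihood of the observed sequence for each case: P(data | bowl A) = (1/11)(1/11) = 1/121; P(data | bowl B) = (8/12)(3/12) = 1/6.
Multiplying each by its prior: 3/5 · 1/121 = 3/605, 2/5 · 1/6 = 1/15; these sum to 26/363.
The posterior is then P(bowl A | data) = 0.069231, P(bowl B | data) = 0.93077.
Averaging over the posterior, P(black next | data) = (9/11)(0.069231) + (1/12)(0.93077) = 0.13421.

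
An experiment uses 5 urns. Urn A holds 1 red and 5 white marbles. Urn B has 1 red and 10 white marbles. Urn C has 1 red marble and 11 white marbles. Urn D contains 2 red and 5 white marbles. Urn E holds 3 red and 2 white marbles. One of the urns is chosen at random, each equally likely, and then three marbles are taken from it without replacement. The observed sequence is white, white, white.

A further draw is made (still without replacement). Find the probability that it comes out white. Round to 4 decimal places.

For each hypothesis, P(data | H) works out to: P(data | urn A) = (5/6)(4/5)(3/4) = 0.5; P(data | urn B) = (10/11)(9/10)(8/9) = 0.72727; P(data | urn C) = (11/12)(10/11)(9/10) = 0.75; P(data | urn D) = (5/7)(4/6)(3/5) = 0.28571; P(data | urn E) = (2/5)(1/4)(0/3) = 0.
Weighting by the prior gives 1/5 · 0.5 = 0.1, 1/5 · 0.72727 = 0.14545, 1/5 · 0.75 = 0.15, 1/5 · 0.28571 = 0.057143, 1/5 · 0 = 0; these sum to 0.4526.
Normalising, the posterior is P(urn A | data) = 0.22095, P(urn B | data) = 0.32138, P(urn C | data) = 0.33142, P(urn D | data) = 0.12626, P(urn E | data) = 0.
The predictive probability is P(white next | data) = (2/3)(0.22095) + (7/8)(0.32138) + (8/9)(0.33142) + (1/2)(0.12626) = 0.78623.

0.7862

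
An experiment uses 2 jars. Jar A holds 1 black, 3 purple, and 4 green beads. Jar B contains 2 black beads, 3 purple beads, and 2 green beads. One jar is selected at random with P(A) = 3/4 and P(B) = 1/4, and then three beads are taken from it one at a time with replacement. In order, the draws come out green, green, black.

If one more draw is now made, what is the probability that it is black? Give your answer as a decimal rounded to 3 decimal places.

For each hypothesis, P(data | H) works out to: P(data | jar A) = (4/8)(4/8)(1/8) = 0.03125; P(data | jar B) = (2/7)(2/7)(2/7) = 0.023324.
The prior-weighted likelihoods are 3/4 · 0.03125 = 0.023438, 1/4 · 0.023324 = 0.0058309; summing to 0.029268.
The posterior is then P(jar A | data) = 0.80078, P(jar B | data) = 0.19922.
Averaging over the posterior, P(black next | data) = (1/8)(0.80078) + (2/7)(0.19922) = 0.15702.

0.157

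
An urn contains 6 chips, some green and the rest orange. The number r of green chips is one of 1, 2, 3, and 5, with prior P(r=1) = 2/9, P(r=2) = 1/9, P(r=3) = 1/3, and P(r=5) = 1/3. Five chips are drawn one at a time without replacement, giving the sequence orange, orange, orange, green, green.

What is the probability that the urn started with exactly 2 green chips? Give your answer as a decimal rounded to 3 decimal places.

Compute the likelihood of the observed sequence for each case: P(data | r = 1) = (5/6)(4/5)(3/4)(1/3)(0/2) = 0; P(data | r = 2) = (4/6)(3/5)(2/4)(2/3)(1/2) = 1/15; P(data | r = 3) = (3/6)(2/5)(1/4)(3/3)(2/2) = 1/20; P(data | r = 5) = (1/6)(0/5) = 0.
Multiplying each by its prior: 2/9 · 0 = 0, 1/9 · 1/15 = 1/135, 1/3 · 1/20 = 1/60, 1/3 · 0 = 0; with total 13/540.
Hence P(r = 2 | data) = (1/135) / (13/540) = 4/13.

0.308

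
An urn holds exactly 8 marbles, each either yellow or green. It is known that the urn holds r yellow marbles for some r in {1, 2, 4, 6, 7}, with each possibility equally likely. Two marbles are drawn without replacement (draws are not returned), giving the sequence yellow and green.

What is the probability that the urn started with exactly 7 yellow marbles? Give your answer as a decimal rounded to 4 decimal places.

For each hypothesis, P(data | H) works out to: P(data | r = 1) = (1/8)(7/7) = 1/8; P(data | r = 2) = (2/8)(6/7) = 3/14; P(data | r = 4) = (4/8)(4/7) = 2/7; P(data | r = 6) = (6/8)(2/7) = 3/14; P(data | r = 7) = (7/8)(1/7) = 1/8.
The prior-weighted likelihoods are 1/5 · 1/8 = 1/40, 1/5 · 3/14 = 3/70, 1/5 · 2/7 = 2/35, 1/5 · 3/14 = 3/70, 1/5 · 1/8 = 1/40; with total 27/140.
Hence P(r = 7 | data) = (1/40) / (27/140) = 7/54.

0.1296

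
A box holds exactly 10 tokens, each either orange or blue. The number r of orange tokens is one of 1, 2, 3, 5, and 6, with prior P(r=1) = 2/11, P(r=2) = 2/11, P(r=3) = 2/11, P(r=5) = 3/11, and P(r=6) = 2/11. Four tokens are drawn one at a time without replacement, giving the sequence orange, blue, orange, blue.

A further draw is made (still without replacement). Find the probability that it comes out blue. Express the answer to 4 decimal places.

Under each hypothesis, the probability of the observed sequence is: P(data | r = 1) = (1/10)(9/9)(0/8) = 0; P(data | r = 2) = (2/10)(8/9)(1/8)(7/7) = 0.022222; P(data | r = 3) = (3/10)(7/9)(2/8)(6/7) = 0.05; P(data | r = 5) = (5/10)(5/9)(4/8)(4/7) = 0.079365; P(data | r = 6) = (6/10)(4/9)(5/8)(3/7) = 0.071429.
Weighting by the prior gives 2/11 · 0 = 0, 2/11 · 0.022222 = 0.0040404, 2/11 · 0.05 = 0.0090909, 3/11 · 0.079365 = 0.021645, 2/11 · 0.071429 = 0.012987; with total 0.047763.
Normalising, the posterior is P(r = 1 | data) = 0, P(r = 2 | data) = 0.084592, P(r = 3 | data) = 0.19033, P(r = 5 | data) = 0.45317, P(r = 6 | data) = 0.2719.
The predictive probability is P(blue next | data) = (1)(0.084592) + (5/6)(0.19033) + (1/2)(0.45317) + (1/3)(0.2719) = 0.56042.

0.5604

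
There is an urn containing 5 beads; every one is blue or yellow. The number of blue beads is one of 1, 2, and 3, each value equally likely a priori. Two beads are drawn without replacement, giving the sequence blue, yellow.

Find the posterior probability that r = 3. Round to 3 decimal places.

Under each hypothesis, the probability of the observed sequence is: P(data | r = 1) = (1/5)(4/4) = 1/5; P(data | r = 2) = (2/5)(3/4) = 3/10; P(data | r = 3) = (3/5)(2/4) = 3/10.
The prior-weighted likelihoods are 1/3 · 1/5 = 1/15, 1/3 · 3/10 = 1/10, 1/3 · 3/10 = 1/10; with total 4/15.
So P(r = 3 | data) = (1/10) / (4/15) = 3/8.

0.375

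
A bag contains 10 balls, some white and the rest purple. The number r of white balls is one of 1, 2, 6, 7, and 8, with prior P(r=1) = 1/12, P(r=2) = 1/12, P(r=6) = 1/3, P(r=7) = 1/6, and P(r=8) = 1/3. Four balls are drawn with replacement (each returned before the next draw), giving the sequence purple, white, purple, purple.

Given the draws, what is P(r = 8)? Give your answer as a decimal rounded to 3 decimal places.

0.065

Compute the likelihood of the observed sequence for each case: P(data | r = 1) = (9/10)(1/10)(9/10)(9/10) = 0.0729; P(data | r = 2) = (8/10)(2/10)(8/10)(8/10) = 0.1024; P(data | r = 6) = (4/10)(6/10)(4/10)(4/10) = 0.0384; P(data | r = 7) = (3/10)(7/10)(3/10)(3/10) = 0.0189; P(data | r = 8) = (2/10)(8/10)(2/10)(2/10) = 0.0064.
Multiplying each by its prior: 1/12 · 0.0729 = 0.006075, 1/12 · 0.1024 = 0.0085333, 1/3 · 0.0384 = 0.0128, 1/6 · 0.0189 = 0.00315, 1/3 · 0.0064 = 0.0021333; these sum to 0.032692.
Therefore the posterior P(r = 8 | data) = (0.0021333) / (0.032692) = 0.065256.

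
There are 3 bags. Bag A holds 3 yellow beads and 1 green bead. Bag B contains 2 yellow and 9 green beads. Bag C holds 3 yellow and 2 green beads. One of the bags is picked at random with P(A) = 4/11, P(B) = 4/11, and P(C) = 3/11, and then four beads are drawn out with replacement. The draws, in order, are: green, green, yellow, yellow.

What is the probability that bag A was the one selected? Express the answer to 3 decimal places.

0.350

The likelihood of the observed sequence under each hypothesis: P(data | bag A) = (1/4)(1/4)(3/4)(3/4) = 0.035156; P(data | bag B) = (9/11)(9/11)(2/11)(2/11) = 0.02213; P(data | bag C) = (2/5)(2/5)(3/5)(3/5) = 0.0576.
The prior-weighted likelihoods are 4/11 · 0.035156 = 0.012784, 4/11 · 0.02213 = 0.0080471, 3/11 · 0.0576 = 0.015709; summing to 0.03654.
Hence P(bag A | data) = (0.012784) / (0.03654) = 0.34986.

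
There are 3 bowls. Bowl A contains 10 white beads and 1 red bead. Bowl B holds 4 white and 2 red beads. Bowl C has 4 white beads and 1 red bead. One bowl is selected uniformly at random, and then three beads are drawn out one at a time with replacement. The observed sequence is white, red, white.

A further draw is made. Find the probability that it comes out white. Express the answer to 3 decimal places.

0.767

The likelihood of the observed sequence under each hypothesis: P(data | bowl A) = (10/11)(1/11)(10/11) = 0.075131; P(data | bowl B) = (4/6)(2/6)(4/6) = 0.14815; P(data | bowl C) = (4/5)(1/5)(4/5) = 0.128.
The prior-weighted likelihoods are 1/3 · 0.075131 = 0.025044, 1/3 · 0.14815 = 0.049383, 1/3 · 0.128 = 0.042667; summing to 0.11709.
Dividing through by the total gives posterior P(bowl A | data) = 0.21388, P(bowl B | data) = 0.42174, P(bowl C | data) = 0.36438.
The predictive probability is P(white next | data) = (10/11)(0.21388) + (2/3)(0.42174) + (4/5)(0.36438) = 0.7671.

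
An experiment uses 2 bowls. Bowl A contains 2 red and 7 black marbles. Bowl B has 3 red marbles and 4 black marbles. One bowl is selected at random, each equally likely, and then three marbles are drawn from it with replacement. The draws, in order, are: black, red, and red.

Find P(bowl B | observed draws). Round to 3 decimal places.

The likelihood of the observed sequence under each hypothesis: P(data | bowl A) = (7/9)(2/9)(2/9) = 0.038409; P(data | bowl B) = (4/7)(3/7)(3/7) = 0.10496.
The prior-weighted likelihoods are 1/2 · 0.038409 = 0.019204, 1/2 · 0.10496 = 0.052478; summing to 0.071683.
Therefore the posterior P(bowl B | data) = (0.052478) / (0.071683) = 0.73209.

0.732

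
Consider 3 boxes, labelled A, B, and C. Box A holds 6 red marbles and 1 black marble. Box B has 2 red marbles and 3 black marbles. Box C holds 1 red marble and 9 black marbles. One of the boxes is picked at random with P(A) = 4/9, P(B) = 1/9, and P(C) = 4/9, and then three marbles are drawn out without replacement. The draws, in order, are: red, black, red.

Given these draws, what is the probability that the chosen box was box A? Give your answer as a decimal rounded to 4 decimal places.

0.8511

Under each hypothesis, the probability of the observed sequence is: P(data | box A) = (6/7)(1/6)(5/5) = 1/7; P(data | box B) = (2/5)(3/4)(1/3) = 1/10; P(data | box C) = (1/10)(9/9)(0/8) = 0.
Multiplying each by its prior: 4/9 · 1/7 = 4/63, 1/9 · 1/10 = 1/90, 4/9 · 0 = 0; these sum to 47/630.
Hence P(box A | data) = (4/63) / (47/630) = 40/47.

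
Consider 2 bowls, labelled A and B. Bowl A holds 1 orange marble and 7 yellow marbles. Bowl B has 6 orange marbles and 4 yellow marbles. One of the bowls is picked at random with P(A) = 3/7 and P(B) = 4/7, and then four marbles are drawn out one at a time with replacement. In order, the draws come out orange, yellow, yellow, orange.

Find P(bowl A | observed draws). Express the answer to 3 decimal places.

Under each hypothesis, the probability of the observed sequence is: P(data | bowl A) = (1/8)(7/8)(7/8)(1/8) = 0.011963; P(data | bowl B) = (6/10)(4/10)(4/10)(6/10) = 0.0576.
The prior-weighted likelihoods are 3/7 · 0.011963 = 0.005127, 4/7 · 0.0576 = 0.032914; summing to 0.038041.
By Bayes' rule, P(bowl A | data) = (0.005127) / (0.038041) = 0.13477.

0.135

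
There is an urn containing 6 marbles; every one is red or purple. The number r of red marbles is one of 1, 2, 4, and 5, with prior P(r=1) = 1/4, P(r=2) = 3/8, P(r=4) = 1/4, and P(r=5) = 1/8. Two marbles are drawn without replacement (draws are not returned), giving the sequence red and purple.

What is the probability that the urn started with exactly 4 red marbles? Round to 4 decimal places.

0.2909

Under each hypothesis, the probability of the observed sequence is: P(data | r = 1) = (1/6)(5/5) = 1/6; P(data | r = 2) = (2/6)(4/5) = 4/15; P(data | r = 4) = (4/6)(2/5) = 4/15; P(data | r = 5) = (5/6)(1/5) = 1/6.
Multiplying each by its prior: 1/4 · 1/6 = 1/24, 3/8 · 4/15 = 1/10, 1/4 · 4/15 = 1/15, 1/8 · 1/6 = 1/48; these sum to 11/48.
So P(r = 4 | data) = (1/15) / (11/48) = 16/55.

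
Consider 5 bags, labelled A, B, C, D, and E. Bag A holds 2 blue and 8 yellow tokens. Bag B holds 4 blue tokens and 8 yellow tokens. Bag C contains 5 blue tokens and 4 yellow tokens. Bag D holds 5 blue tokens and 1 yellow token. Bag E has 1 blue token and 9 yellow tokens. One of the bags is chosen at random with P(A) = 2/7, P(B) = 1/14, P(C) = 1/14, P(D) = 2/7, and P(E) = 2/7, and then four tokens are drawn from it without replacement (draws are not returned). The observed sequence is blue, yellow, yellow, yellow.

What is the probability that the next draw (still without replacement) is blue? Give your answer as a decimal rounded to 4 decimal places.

0.1501

For each hypothesis, P(data | H) works out to: P(data | bag A) = (2/10)(8/9)(7/8)(6/7) = 0.13333; P(data | bag B) = (4/12)(8/11)(7/10)(6/9) = 0.11313; P(data | bag C) = (5/9)(4/8)(3/7)(2/6) = 0.039683; P(data | bag D) = (5/6)(1/5)(0/4) = 0; P(data | bag E) = (1/10)(9/9)(8/8)(7/7) = 0.1.
The prior-weighted likelihoods are 2/7 · 0.13333 = 0.038095, 1/14 · 0.11313 = 0.0080808, 1/14 · 0.039683 = 0.0028345, 2/7 · 0 = 0, 2/7 · 0.1 = 0.028571; these sum to 0.077582.
The posterior is then P(bag A | data) = 0.49103, P(bag B | data) = 0.10416, P(bag C | data) = 0.036535, P(bag D | data) = 0, P(bag E | data) = 0.36827.
Averaging over the posterior, P(blue next | data) = (1/6)(0.49103) + (3/8)(0.10416) + (4/5)(0.036535) + (0)(0.36827) = 0.15013.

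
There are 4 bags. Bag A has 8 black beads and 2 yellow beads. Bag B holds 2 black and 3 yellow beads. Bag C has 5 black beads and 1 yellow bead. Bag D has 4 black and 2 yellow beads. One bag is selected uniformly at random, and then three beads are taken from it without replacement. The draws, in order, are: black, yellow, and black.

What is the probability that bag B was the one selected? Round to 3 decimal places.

0.161

Compute the likelihood of the observed sequence for each case: P(data | bag A) = (8/10)(2/9)(7/8) = 7/45; P(data | bag B) = (2/5)(3/4)(1/3) = 1/10; P(data | bag C) = (5/6)(1/5)(4/4) = 1/6; P(data | bag D) = (4/6)(2/5)(3/4) = 1/5.
Weighting by the prior gives 1/4 · 7/45 = 7/180, 1/4 · 1/10 = 1/40, 1/4 · 1/6 = 1/24, 1/4 · 1/5 = 1/20; these sum to 7/45.
Therefore the posterior P(bag B | data) = (1/40) / (7/45) = 9/56.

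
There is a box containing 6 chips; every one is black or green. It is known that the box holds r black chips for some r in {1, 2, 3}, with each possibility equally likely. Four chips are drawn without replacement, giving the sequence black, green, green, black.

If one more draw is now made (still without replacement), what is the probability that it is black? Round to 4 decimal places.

0.3000

Compute the likelihood of the observed sequence for each case: P(data | r = 1) = (1/6)(5/5)(4/4)(0/3) = 0; P(data | r = 2) = (2/6)(4/5)(3/4)(1/3) = 1/15; P(data | r = 3) = (3/6)(3/5)(2/4)(2/3) = 1/10.
The prior-weighted likelihoods are 1/3 · 0 = 0, 1/3 · 1/15 = 1/45, 1/3 · 1/10 = 1/30; these sum to 1/18.
Dividing through by the total gives posterior P(r = 1 | data) = 0, P(r = 2 | data) = 2/5, P(r = 3 | data) = 3/5.
The predictive probability is P(black next | data) = (0)(2/5) + (1/2)(3/5) = 3/10.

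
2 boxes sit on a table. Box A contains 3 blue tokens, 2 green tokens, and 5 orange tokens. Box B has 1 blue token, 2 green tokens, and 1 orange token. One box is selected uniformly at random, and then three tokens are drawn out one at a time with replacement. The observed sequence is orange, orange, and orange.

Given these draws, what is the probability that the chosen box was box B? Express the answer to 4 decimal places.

Compute the likelihood of the observed sequence for each case: P(data | box A) = (5/10)(5/10)(5/10) = 1/8; P(data | box B) = (1/4)(1/4)(1/4) = 1/64.
Weighting by the prior gives 1/2 · 1/8 = 1/16, 1/2 · 1/64 = 1/128; with total 9/128.
Hence P(box B | data) = (1/128) / (9/128) = 1/9.

0.1111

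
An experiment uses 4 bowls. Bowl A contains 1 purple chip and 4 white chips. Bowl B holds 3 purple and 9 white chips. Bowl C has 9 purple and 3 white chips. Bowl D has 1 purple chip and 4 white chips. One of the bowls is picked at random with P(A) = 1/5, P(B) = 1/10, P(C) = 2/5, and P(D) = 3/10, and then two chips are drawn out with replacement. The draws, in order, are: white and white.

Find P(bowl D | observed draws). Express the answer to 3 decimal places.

0.479

Compute the likelihood of the observed sequence for each case: P(data | bowl A) = (4/5)(4/5) = 16/25; P(data | bowl B) = (9/12)(9/12) = 9/16; P(data | bowl C) = (3/12)(3/12) = 1/16; P(data | bowl D) = (4/5)(4/5) = 16/25.
Multiplying each by its prior: 1/5 · 16/25 = 16/125, 1/10 · 9/16 = 9/160, 2/5 · 1/16 = 1/40, 3/10 · 16/25 = 24/125; with total 321/800.
Therefore the posterior P(bowl D | data) = (24/125) / (321/800) = 256/535.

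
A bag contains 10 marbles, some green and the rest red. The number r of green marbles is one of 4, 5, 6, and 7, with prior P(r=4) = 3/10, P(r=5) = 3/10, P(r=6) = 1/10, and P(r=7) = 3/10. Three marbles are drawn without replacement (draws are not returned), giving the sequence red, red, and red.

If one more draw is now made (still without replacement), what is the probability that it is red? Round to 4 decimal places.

Compute the likelihood of the observed sequence for each case: P(data | r = 4) = (6/10)(5/9)(4/8) = 0.16667; P(data | r = 5) = (5/10)(4/9)(3/8) = 0.083333; P(data | r = 6) = (4/10)(3/9)(2/8) = 0.033333; P(data | r = 7) = (3/10)(2/9)(1/8) = 0.0083333.
Multiplying each by its prior: 3/10 · 0.16667 = 0.05, 3/10 · 0.083333 = 0.025, 1/10 · 0.033333 = 0.0033333, 3/10 · 0.0083333 = 0.0025; with total 0.080833.
The posterior is then P(r = 4 | data) = 0.61856, P(r = 5 | data) = 0.30928, P(r = 6 | data) = 0.041237, P(r = 7 | data) = 0.030928.
Averaging over the posterior, P(red next | data) = (3/7)(0.61856) + (2/7)(0.30928) + (1/7)(0.041237) + (0)(0.030928) = 0.35935.

0.3594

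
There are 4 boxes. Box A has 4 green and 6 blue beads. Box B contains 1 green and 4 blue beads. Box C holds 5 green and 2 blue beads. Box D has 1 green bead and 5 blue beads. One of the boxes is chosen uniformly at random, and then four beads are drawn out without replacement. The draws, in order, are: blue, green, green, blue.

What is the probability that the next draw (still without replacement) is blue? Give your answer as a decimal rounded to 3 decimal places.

0.400

Compute the likelihood of the observed sequence for each case: P(data | box A) = (6/10)(4/9)(3/8)(5/7) = 1/14; P(data | box B) = (4/5)(1/4)(0/3) = 0; P(data | box C) = (2/7)(5/6)(4/5)(1/4) = 1/21; P(data | box D) = (5/6)(1/5)(0/4) = 0.
The prior-weighted likelihoods are 1/4 · 1/14 = 1/56, 1/4 · 0 = 0, 1/4 · 1/21 = 1/84, 1/4 · 0 = 0; these sum to 5/168.
Normalising, the posterior is P(box A | data) = 3/5, P(box B | data) = 0, P(box C | data) = 2/5, P(box D | data) = 0.
The predictive probability is P(blue next | data) = (2/3)(3/5) + (0)(2/5) = 2/5.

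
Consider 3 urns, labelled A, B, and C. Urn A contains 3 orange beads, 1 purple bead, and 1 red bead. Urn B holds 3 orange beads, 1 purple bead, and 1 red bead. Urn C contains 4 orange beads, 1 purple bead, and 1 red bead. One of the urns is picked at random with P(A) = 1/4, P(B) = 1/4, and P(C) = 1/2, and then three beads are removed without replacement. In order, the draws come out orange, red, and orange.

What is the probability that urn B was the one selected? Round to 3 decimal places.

0.250

Compute the likelihood of the observed sequence for each case: P(data | urn A) = (3/5)(1/4)(2/3) = 1/10; P(data | urn B) = (3/5)(1/4)(2/3) = 1/10; P(data | urn C) = (4/6)(1/5)(3/4) = 1/10.
Weighting by the prior gives 1/4 · 1/10 = 1/40, 1/4 · 1/10 = 1/40, 1/2 · 1/10 = 1/20; summing to 1/10.
So P(urn B | data) = (1/40) / (1/10) = 1/4.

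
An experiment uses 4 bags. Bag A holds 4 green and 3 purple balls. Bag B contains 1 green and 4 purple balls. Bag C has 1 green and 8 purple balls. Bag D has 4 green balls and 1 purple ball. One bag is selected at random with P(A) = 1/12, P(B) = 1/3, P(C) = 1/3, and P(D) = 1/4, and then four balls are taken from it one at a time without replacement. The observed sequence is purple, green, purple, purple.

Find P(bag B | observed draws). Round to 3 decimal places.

Under each hypothesis, the probability of the observed sequence is: P(data | bag A) = (3/7)(4/6)(2/5)(1/4) = 0.028571; P(data | bag B) = (4/5)(1/4)(3/3)(2/2) = 0.2; P(data | bag C) = (8/9)(1/8)(7/7)(6/6) = 0.11111; P(data | bag D) = (1/5)(4/4)(0/3) = 0.
Weighting by the prior gives 1/12 · 0.028571 = 0.002381, 1/3 · 0.2 = 0.066667, 1/3 · 0.11111 = 0.037037, 1/4 · 0 = 0; with total 0.10608.
So P(bag B | data) = (0.066667) / (0.10608) = 0.62843.

0.628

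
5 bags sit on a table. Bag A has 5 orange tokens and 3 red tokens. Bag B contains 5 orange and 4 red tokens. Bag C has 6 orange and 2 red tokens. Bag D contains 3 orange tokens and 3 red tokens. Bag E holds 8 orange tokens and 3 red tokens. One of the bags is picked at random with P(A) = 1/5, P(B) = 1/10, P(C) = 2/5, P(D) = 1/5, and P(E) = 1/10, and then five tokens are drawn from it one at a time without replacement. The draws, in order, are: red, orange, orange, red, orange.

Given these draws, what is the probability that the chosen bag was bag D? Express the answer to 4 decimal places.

Under each hypothesis, the probability of the observed sequence is: P(data | bag A) = (3/8)(5/7)(4/6)(2/5)(3/4) = 0.053571; P(data | bag B) = (4/9)(5/8)(4/7)(3/6)(3/5) = 0.047619; P(data | bag C) = (2/8)(6/7)(5/6)(1/5)(4/4) = 0.035714; P(data | bag D) = (3/6)(3/5)(2/4)(2/3)(1/2) = 0.05; P(data | bag E) = (3/11)(8/10)(7/9)(2/8)(6/7) = 0.036364.
The prior-weighted likelihoods are 1/5 · 0.053571 = 0.010714, 1/10 · 0.047619 = 0.0047619, 2/5 · 0.035714 = 0.014286, 1/5 · 0.05 = 0.01, 1/10 · 0.036364 = 0.0036364; with total 0.043398.
So P(bag D | data) = (0.01) / (0.043398) = 0.23042.

0.2304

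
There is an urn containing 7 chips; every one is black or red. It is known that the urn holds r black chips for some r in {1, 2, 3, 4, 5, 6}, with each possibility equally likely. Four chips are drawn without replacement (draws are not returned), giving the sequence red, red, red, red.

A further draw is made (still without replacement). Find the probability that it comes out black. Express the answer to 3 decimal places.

0.444

Compute the likelihood of the observed sequence for each case: P(data | r = 1) = (6/7)(5/6)(4/5)(3/4) = 3/7; P(data | r = 2) = (5/7)(4/6)(3/5)(2/4) = 1/7; P(data | r = 3) = (4/7)(3/6)(2/5)(1/4) = 1/35; P(data | r = 4) = (3/7)(2/6)(1/5)(0/4) = 0; P(data | r = 5) = (2/7)(1/6)(0/5) = 0; P(data | r = 6) = (1/7)(0/6) = 0.
Multiplying each by its prior: 1/6 · 3/7 = 1/14, 1/6 · 1/7 = 1/42, 1/6 · 1/35 = 1/210, 1/6 · 0 = 0, 1/6 · 0 = 0, 1/6 · 0 = 0; with total 1/10.
Dividing through by the total gives posterior P(r = 1 | data) = 5/7, P(r = 2 | data) = 5/21, P(r = 3 | data) = 1/21, P(r = 4 | data) = 0, P(r = 5 | data) = 0, P(r = 6 | data) = 0.
The predictive probability is P(black next | data) = (1/3)(5/7) + (2/3)(5/21) + (1)(1/21) = 4/9.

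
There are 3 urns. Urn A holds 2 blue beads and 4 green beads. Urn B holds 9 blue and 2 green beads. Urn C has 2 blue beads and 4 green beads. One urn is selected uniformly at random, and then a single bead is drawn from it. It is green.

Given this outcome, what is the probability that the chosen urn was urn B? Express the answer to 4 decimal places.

0.1200

For each hypothesis, P(data | H) works out to: P(data | urn A) = (4/6) = 2/3; P(data | urn B) = (2/11) = 2/11; P(data | urn C) = (4/6) = 2/3.
Weighting by the prior gives 1/3 · 2/3 = 2/9, 1/3 · 2/11 = 2/33, 1/3 · 2/3 = 2/9; with total 50/99.
So P(urn B | data) = (2/33) / (50/99) = 3/25.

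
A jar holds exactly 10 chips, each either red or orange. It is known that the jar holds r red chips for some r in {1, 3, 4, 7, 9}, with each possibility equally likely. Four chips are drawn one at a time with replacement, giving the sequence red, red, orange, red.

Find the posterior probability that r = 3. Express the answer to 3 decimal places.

The likelihood of the observed sequence under each hypothesis: P(data | r = 1) = (1/10)(1/10)(9/10)(1/10) = 0.0009; P(data | r = 3) = (3/10)(3/10)(7/10)(3/10) = 0.0189; P(data | r = 4) = (4/10)(4/10)(6/10)(4/10) = 0.0384; P(data | r = 7) = (7/10)(7/10)(3/10)(7/10) = 0.1029; P(data | r = 9) = (9/10)(9/10)(1/10)(9/10) = 0.0729.
Multiplying each by its prior: 1/5 · 0.0009 = 0.00018, 1/5 · 0.0189 = 0.00378, 1/5 · 0.0384 = 0.00768, 1/5 · 0.1029 = 0.02058, 1/5 · 0.0729 = 0.01458; summing to 0.0468.
So P(r = 3 | data) = (0.00378) / (0.0468) = 0.080769.

0.081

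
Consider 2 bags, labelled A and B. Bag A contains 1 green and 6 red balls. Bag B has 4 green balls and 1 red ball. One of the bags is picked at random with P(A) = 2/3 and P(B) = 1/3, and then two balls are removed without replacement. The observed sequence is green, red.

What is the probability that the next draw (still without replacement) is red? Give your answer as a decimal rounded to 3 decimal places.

Compute the likelihood of the observed sequence for each case: P(data | bag A) = (1/7)(6/6) = 1/7; P(data | bag B) = (4/5)(1/4) = 1/5.
Multiplying each by its prior: 2/3 · 1/7 = 2/21, 1/3 · 1/5 = 1/15; summing to 17/105.
Dividing through by the total gives posterior P(bag A | data) = 10/17, P(bag B | data) = 7/17.
So P(red next | data) = Σ P(red next | H) P(H | data) = (1)(10/17) + (0)(7/17) = 10/17.

0.588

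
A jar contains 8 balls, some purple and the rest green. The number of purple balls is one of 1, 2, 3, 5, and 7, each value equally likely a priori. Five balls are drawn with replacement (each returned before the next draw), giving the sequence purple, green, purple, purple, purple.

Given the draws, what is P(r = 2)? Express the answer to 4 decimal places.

0.0201

Under each hypothesis, the probability of the observed sequence is: P(data | r = 1) = (1/8)(7/8)(1/8)(1/8)(1/8) = 0.00021362; P(data | r = 2) = (2/8)(6/8)(2/8)(2/8)(2/8) = 0.0029297; P(data | r = 3) = (3/8)(5/8)(3/8)(3/8)(3/8) = 0.01236; P(data | r = 5) = (5/8)(3/8)(5/8)(5/8)(5/8) = 0.05722; P(data | r = 7) = (7/8)(1/8)(7/8)(7/8)(7/8) = 0.073273.
Multiplying each by its prior: 1/5 · 0.00021362 = 4.2725e-05, 1/5 · 0.0029297 = 0.00058594, 1/5 · 0.01236 = 0.0024719, 1/5 · 0.05722 = 0.011444, 1/5 · 0.073273 = 0.014655; summing to 0.029199.
By Bayes' rule, P(r = 2 | data) = (0.00058594) / (0.029199) = 0.020067.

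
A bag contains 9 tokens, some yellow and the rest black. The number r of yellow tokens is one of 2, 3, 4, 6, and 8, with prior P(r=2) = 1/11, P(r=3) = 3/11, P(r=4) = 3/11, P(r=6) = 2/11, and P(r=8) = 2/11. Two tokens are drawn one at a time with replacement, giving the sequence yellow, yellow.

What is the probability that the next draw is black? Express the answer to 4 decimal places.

Under each hypothesis, the probability of the observed sequence is: P(data | r = 2) = (2/9)(2/9) = 4/81; P(data | r = 3) = (3/9)(3/9) = 1/9; P(data | r = 4) = (4/9)(4/9) = 16/81; P(data | r = 6) = (6/9)(6/9) = 4/9; P(data | r = 8) = (8/9)(8/9) = 64/81.
Multiplying each by its prior: 1/11 · 4/81 = 4/891, 3/11 · 1/9 = 1/33, 3/11 · 16/81 = 16/297, 2/11 · 4/9 = 8/99, 2/11 · 64/81 = 128/891; with total 31/99.
Dividing through by the total gives posterior P(r = 2 | data) = 4/279, P(r = 3 | data) = 3/31, P(r = 4 | data) = 16/93, P(r = 6 | data) = 8/31, P(r = 8 | data) = 128/279.
So P(black next | data) = Σ P(black next | H) P(H | data) = (7/9)(4/279) + (2/3)(3/31) + (5/9)(16/93) + (1/3)(8/31) + (1/9)(128/279) = 86/279.

0.3082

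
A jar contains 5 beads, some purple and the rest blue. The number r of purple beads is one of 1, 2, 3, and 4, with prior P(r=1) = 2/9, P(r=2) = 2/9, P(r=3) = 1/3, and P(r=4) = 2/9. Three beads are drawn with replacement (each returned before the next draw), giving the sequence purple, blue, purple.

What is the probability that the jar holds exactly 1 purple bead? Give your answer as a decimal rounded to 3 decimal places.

For each hypothesis, P(data | H) works out to: P(data | r = 1) = (1/5)(4/5)(1/5) = 0.032; P(data | r = 2) = (2/5)(3/5)(2/5) = 0.096; P(data | r = 3) = (3/5)(2/5)(3/5) = 0.144; P(data | r = 4) = (4/5)(1/5)(4/5) = 0.128.
Weighting by the prior gives 2/9 · 0.032 = 0.0071111, 2/9 · 0.096 = 0.021333, 1/3 · 0.144 = 0.048, 2/9 · 0.128 = 0.028444; with total 0.10489.
By Bayes' rule, P(r = 1 | data) = (0.0071111) / (0.10489) = 0.067797.

0.068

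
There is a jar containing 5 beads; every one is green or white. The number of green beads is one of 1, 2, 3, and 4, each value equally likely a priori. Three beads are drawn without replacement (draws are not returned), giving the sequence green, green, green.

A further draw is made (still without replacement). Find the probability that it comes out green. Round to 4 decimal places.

For each hypothesis, P(data | H) works out to: P(data | r = 1) = (1/5)(0/4) = 0; P(data | r = 2) = (2/5)(1/4)(0/3) = 0; P(data | r = 3) = (3/5)(2/4)(1/3) = 1/10; P(data | r = 4) = (4/5)(3/4)(2/3) = 2/5.
The prior-weighted likelihoods are 1/4 · 0 = 0, 1/4 · 0 = 0, 1/4 · 1/10 = 1/40, 1/4 · 2/5 = 1/10; with total 1/8.
Dividing through by the total gives posterior P(r = 1 | data) = 0, P(r = 2 | data) = 0, P(r = 3 | data) = 1/5, P(r = 4 | data) = 4/5.
The predictive probability is P(green next | data) = (0)(1/5) + (1/2)(4/5) = 2/5.

0.4000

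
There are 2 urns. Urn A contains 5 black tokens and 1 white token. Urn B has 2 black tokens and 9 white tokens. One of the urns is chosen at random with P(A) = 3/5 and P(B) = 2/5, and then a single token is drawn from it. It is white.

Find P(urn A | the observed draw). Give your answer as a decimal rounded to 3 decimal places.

0.234

For each hypothesis, P(data | H) works out to: P(data | urn A) = (1/6) = 1/6; P(data | urn B) = (9/11) = 9/11.
The prior-weighted likelihoods are 3/5 · 1/6 = 1/10, 2/5 · 9/11 = 18/55; summing to 47/110.
So P(urn A | data) = (1/10) / (47/110) = 11/47.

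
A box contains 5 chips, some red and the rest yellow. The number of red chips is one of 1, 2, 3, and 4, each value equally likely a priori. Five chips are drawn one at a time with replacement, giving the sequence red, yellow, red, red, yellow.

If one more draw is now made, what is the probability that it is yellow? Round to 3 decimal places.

Under each hypothesis, the probability of the observed sequence is: P(data | r = 1) = (1/5)(4/5)(1/5)(1/5)(4/5) = 0.00512; P(data | r = 2) = (2/5)(3/5)(2/5)(2/5)(3/5) = 0.02304; P(data | r = 3) = (3/5)(2/5)(3/5)(3/5)(2/5) = 0.03456; P(data | r = 4) = (4/5)(1/5)(4/5)(4/5)(1/5) = 0.02048.
Weighting by the prior gives 1/4 · 0.00512 = 0.00128, 1/4 · 0.02304 = 0.00576, 1/4 · 0.03456 = 0.00864, 1/4 · 0.02048 = 0.00512; summing to 0.0208.
The posterior is then P(r = 1 | data) = 0.061538, P(r = 2 | data) = 0.27692, P(r = 3 | data) = 0.41538, P(r = 4 | data) = 0.24615.
Averaging over the posterior, P(yellow next | data) = (4/5)(0.061538) + (3/5)(0.27692) + (2/5)(0.41538) + (1/5)(0.24615) = 0.43077.

0.431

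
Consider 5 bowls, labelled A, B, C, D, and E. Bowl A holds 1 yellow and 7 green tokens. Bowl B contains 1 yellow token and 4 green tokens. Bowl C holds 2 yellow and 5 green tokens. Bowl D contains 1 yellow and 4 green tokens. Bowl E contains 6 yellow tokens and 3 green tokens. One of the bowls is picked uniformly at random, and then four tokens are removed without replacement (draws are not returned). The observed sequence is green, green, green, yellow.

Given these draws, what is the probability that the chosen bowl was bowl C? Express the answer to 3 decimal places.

0.210

For each hypothesis, P(data | H) works out to: P(data | bowl A) = (7/8)(6/7)(5/6)(1/5) = 0.125; P(data | bowl B) = (4/5)(3/4)(2/3)(1/2) = 0.2; P(data | bowl C) = (5/7)(4/6)(3/5)(2/4) = 0.14286; P(data | bowl D) = (4/5)(3/4)(2/3)(1/2) = 0.2; P(data | bowl E) = (3/9)(2/8)(1/7)(6/6) = 0.011905.
The prior-weighted likelihoods are 1/5 · 0.125 = 0.025, 1/5 · 0.2 = 0.04, 1/5 · 0.14286 = 0.028571, 1/5 · 0.2 = 0.04, 1/5 · 0.011905 = 0.002381; summing to 0.13595.
By Bayes' rule, P(bowl C | data) = (0.028571) / (0.13595) = 0.21016.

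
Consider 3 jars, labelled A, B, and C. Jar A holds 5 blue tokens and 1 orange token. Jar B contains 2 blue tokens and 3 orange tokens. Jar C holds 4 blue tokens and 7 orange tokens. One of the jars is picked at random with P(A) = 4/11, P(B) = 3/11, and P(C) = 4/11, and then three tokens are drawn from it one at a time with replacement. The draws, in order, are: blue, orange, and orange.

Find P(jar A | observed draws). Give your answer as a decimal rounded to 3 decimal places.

The likelihood of the observed sequence under each hypothesis: P(data | jar A) = (5/6)(1/6)(1/6) = 0.023148; P(data | jar B) = (2/5)(3/5)(3/5) = 0.144; P(data | jar C) = (4/11)(7/11)(7/11) = 0.14726.
Multiplying each by its prior: 4/11 · 0.023148 = 0.0084175, 3/11 · 0.144 = 0.039273, 4/11 · 0.14726 = 0.053548; summing to 0.10124.
By Bayes' rule, P(jar A | data) = (0.0084175) / (0.10124) = 0.083145.

0.083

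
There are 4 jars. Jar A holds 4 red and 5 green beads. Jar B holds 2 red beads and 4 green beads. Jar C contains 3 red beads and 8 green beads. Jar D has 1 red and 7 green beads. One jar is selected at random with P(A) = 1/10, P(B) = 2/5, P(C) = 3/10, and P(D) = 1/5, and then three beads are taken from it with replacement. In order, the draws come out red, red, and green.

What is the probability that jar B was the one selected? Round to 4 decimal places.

0.4974

For each hypothesis, P(data | H) works out to: P(data | jar A) = (4/9)(4/9)(5/9) = 0.10974; P(data | jar B) = (2/6)(2/6)(4/6) = 0.074074; P(data | jar C) = (3/11)(3/11)(8/11) = 0.054095; P(data | jar D) = (1/8)(1/8)(7/8) = 0.013672.
The prior-weighted likelihoods are 1/10 · 0.10974 = 0.010974, 2/5 · 0.074074 = 0.02963, 3/10 · 0.054095 = 0.016228, 1/5 · 0.013672 = 0.0027344; these sum to 0.059566.
Therefore the posterior P(jar B | data) = (0.02963) / (0.059566) = 0.49742.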